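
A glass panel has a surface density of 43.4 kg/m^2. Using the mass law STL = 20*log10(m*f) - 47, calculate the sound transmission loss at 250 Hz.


Mass law: STL = 20 * log10(m * f) - 47
  m * f = 43.4 * 250 = 10850
  log10(10850) = 4.03543
  STL = 20 * 4.03543 - 47 = 80.7086 - 47 = 33.7 dB

33.7 dB


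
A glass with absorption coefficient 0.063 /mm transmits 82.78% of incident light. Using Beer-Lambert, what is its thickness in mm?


Rearrange T = exp(-alpha * thickness):
  thickness = -ln(T) / alpha
  T = 82.78/100 = 0.8278
  ln(T) = -0.18898
  -ln(T) = 0.18898
  thickness = 0.18898 / 0.063 = 3.0 mm

3.0 mm


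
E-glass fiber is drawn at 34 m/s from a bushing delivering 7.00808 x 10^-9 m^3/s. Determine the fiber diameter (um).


Cross-sectional area from continuity:
  A = Q / v = 7.00808 x 10^-9 / 34 = 2.0612 x 10^-10 m^2
Diameter from circular cross-section:
  d = sqrt(4A / pi) * 10^6 (m -> um)
  d = sqrt(4 * 2.0612 x 10^-10 / pi) * 10^6 = 16.2 um

16.2 um


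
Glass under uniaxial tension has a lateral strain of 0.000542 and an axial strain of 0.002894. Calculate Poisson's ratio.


Poisson's ratio: nu = lateral strain / axial strain
  nu = 0.000542 / 0.002894 = 0.1873

0.1873


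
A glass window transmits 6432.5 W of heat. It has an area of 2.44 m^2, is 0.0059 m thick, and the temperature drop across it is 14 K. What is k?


Fourier's law rearranged: k = Q * t / (A * dT)
  Numerator = 6432.5 * 0.0059 = 37.95175
  Denominator = 2.44 * 14 = 34.16
  k = 37.95175 / 34.16 = 1.111 W/mK

1.111 W/mK


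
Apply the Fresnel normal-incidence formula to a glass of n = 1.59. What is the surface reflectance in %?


Fresnel reflectance at normal incidence:
  R = ((n - 1)/(n + 1))^2
  (n - 1)/(n + 1) = (1.59 - 1)/(1.59 + 1) = 0.227799
  R = 0.227799^2 = 0.0518924
  R(%) = 0.0518924 * 100 = 5.189%

5.189%


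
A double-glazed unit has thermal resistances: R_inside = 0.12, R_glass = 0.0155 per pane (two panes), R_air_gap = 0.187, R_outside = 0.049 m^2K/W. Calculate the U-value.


Total thermal resistance (series):
  R_total = R_in + R_glass + R_air + R_glass + R_out
  R_total = 0.12 + 0.0155 + 0.187 + 0.0155 + 0.049 = 0.387 m^2K/W
U-value = 1 / R_total = 1 / 0.387 = 2.584 W/m^2K

2.584 W/m^2K


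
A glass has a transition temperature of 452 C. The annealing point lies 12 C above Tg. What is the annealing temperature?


The annealing temperature is Tg plus the offset:
  T_anneal = 452 + 12 = 464 C

464 C


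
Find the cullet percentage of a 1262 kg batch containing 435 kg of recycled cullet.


Cullet ratio = (cullet mass / total batch mass) * 100
  Ratio = 435 / 1262 * 100 = 34.47%

34.47%


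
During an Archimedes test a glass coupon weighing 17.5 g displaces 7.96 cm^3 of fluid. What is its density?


Use the definition of density:
  rho = mass / volume
  rho = 17.5 / 7.96 = 2.198 g/cm^3

2.198 g/cm^3


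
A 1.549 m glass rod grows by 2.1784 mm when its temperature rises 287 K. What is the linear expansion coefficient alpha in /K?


Rearrange dL = alpha * L0 * dT for alpha:
  alpha = dL / (L0 * dT)
  alpha = (2.1784 / 1000) / (1.549 * 287) = 0.0000049 /K = 4.9 x 10^-6 /K

4.9 x 10^-6 /K


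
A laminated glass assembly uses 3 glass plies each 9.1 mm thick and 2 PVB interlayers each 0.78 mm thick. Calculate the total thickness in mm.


Total thickness = glass contribution + PVB contribution
  Glass: 3 * 9.1 = 27.3 mm
  PVB: 2 * 0.78 = 1.56 mm
  Total = 27.3 + 1.56 = 28.86 mm

28.86 mm


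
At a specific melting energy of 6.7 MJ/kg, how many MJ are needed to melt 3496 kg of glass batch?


Total energy = mass * specific energy
  E = 3496 * 6.7 = 23423.2 MJ

23423.2 MJ


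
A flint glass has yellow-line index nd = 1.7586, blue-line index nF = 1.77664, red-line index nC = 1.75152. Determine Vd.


Abbe number formula: Vd = (nd - 1) / (nF - nC)
  nd - 1 = 1.7586 - 1 = 0.7586
  nF - nC = 1.77664 - 1.75152 = 0.02512
  Vd = 0.7586 / 0.02512 = 30.2

30.2


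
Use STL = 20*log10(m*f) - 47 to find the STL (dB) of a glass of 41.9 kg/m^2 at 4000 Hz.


Mass law: STL = 20 * log10(m * f) - 47
  m * f = 41.9 * 4000 = 167600
  log10(167600) = 5.22427
  STL = 20 * 5.22427 - 47 = 104.4854 - 47 = 57.5 dB

57.5 dB


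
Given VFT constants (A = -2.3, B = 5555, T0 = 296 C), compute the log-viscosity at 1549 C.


VFT equation: log(eta) = A + B / (T - T0)
  T - T0 = 1549 - 296 = 1253
  B / (T - T0) = 5555 / 1253 = 4.433
  log(eta) = -2.3 + 4.433 = 2.133

2.133


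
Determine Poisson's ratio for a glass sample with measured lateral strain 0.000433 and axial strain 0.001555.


Poisson's ratio: nu = lateral strain / axial strain
  nu = 0.000433 / 0.001555 = 0.2785

0.2785


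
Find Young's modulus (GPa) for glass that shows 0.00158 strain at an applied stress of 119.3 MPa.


Young's modulus: E = stress / strain
  E = 119.3 MPa / 0.00158 = 75506.33 MPa
Convert to GPa: 75506.33 / 1000 = 75.51 GPa

75.51 GPa


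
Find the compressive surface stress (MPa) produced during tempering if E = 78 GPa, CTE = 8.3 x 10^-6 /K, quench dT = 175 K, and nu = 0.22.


Tempering stress: sigma = E * alpha * dT / (1 - nu)
  E (MPa) = 78 * 1000 = 78000
  Numerator = 78000 * (8.3 x 10^-6) * 175 = 113.295
  Denominator = 1 - 0.22 = 0.78
  sigma = 113.295 / 0.78 = 145.2 MPa

145.2 MPa


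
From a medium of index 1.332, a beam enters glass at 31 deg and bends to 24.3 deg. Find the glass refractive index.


Apply Snell's law: n1 * sin(theta1) = n2 * sin(theta2)
  n2 = n1 * sin(theta1) / sin(theta2)
  sin(31) = 0.515038
  sin(24.3) = 0.411514
  n2 = 1.332 * 0.515038 / 0.411514 = 1.6671

1.6671


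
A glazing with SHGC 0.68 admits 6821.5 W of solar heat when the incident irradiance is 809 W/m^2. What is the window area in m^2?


Rearrange Q = Area * SHGC * Irradiance:
  Area = Q / (SHGC * Irradiance)
  Area = 6821.5 / (0.68 * 809) = 12.4 m^2

12.4 m^2


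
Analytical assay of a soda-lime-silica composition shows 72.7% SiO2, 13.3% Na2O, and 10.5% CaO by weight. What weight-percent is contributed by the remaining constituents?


Sum the three major oxides:
  SiO2 + Na2O + CaO = 72.7 + 13.3 + 10.5 = 96.5%
Subtract from 100%:
  Others = 100 - 96.5 = 3.5%

3.5%


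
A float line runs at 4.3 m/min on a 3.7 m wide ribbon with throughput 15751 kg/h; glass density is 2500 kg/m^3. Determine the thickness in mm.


Ribbon cross-section from mass balance:
  Volume rate = throughput / density = 15751 / 2500 = 6.3004 m^3/h
  thickness = volume rate / (speed * 60 * width), i.e.
  thickness = throughput / (60 * speed * width * density) * 1000
  thickness = 15751 / (60 * 4.3 * 3.7 * 2500) * 1000 = 6.6 mm

6.6 mm


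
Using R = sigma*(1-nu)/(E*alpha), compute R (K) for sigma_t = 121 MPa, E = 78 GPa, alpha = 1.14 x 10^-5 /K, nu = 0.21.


Thermal shock resistance: R = sigma * (1 - nu) / (E * alpha)
  Numerator = 121 * (1 - 0.21) = 95.59
  Denominator = 78 * 1000 * (1.14 x 10^-5) = 0.8892
  R = 95.59 / 0.8892 = 107.5 K

107.5 K


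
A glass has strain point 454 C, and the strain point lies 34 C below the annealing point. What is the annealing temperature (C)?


T_anneal = T_strain + gap:
  T_anneal = 454 + 34 = 488 C

488 C


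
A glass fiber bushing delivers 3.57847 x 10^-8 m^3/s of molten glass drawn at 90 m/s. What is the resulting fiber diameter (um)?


Cross-sectional area from continuity:
  A = Q / v = 3.57847 x 10^-8 / 90 = 3.976078 x 10^-10 m^2
Diameter from circular cross-section:
  d = sqrt(4A / pi) * 10^6 (m -> um)
  d = sqrt(4 * 3.976078 x 10^-10 / pi) * 10^6 = 22.5 um

22.5 um


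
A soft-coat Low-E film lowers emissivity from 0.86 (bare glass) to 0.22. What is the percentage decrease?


Percentage reduction = (1 - coated/uncoated) * 100
  Ratio = 0.22 / 0.86 = 0.2558
  Reduction = (1 - 0.2558) * 100 = 74.4%

74.4%


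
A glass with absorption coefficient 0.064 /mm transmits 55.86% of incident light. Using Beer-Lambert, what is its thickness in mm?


Rearrange T = exp(-alpha * thickness):
  thickness = -ln(T) / alpha
  T = 55.86/100 = 0.5586
  ln(T) = -0.58232
  -ln(T) = 0.58232
  thickness = 0.58232 / 0.064 = 9.1 mm

9.1 mm


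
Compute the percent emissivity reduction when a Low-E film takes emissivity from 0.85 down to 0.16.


Percentage reduction = (1 - coated/uncoated) * 100
  Ratio = 0.16 / 0.85 = 0.1882
  Reduction = (1 - 0.1882) * 100 = 81.2%

81.2%


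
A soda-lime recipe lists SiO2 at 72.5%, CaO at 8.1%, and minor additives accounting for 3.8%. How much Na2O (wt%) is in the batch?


Pieces sum to 100%:
  Na2O = 100 - (SiO2 + CaO + others)
  Na2O = 100 - (72.5 + 8.1 + 3.8) = 15.6%

15.6%


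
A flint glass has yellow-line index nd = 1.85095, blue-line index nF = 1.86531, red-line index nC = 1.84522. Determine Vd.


Abbe number formula: Vd = (nd - 1) / (nF - nC)
  nd - 1 = 1.85095 - 1 = 0.85095
  nF - nC = 1.86531 - 1.84522 = 0.02009
  Vd = 0.85095 / 0.02009 = 42.36

42.36


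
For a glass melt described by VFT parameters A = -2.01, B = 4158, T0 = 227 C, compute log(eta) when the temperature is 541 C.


VFT equation: log(eta) = A + B / (T - T0)
  T - T0 = 541 - 227 = 314
  B / (T - T0) = 4158 / 314 = 13.242
  log(eta) = -2.01 + 13.242 = 11.232

11.232


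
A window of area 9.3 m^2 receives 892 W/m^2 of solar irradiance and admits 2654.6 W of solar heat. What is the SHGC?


Rearrange Q = Area * SHGC * Irradiance:
  SHGC = Q / (Area * Irradiance)
  SHGC = 2654.6 / (9.3 * 892) = 0.32

0.32


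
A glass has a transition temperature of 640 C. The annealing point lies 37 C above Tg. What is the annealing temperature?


The annealing temperature is Tg plus the offset:
  T_anneal = 640 + 37 = 677 C

677 C


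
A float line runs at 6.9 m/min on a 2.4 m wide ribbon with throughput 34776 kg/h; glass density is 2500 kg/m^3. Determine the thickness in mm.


Ribbon cross-section from mass balance:
  Volume rate = throughput / density = 34776 / 2500 = 13.9104 m^3/h
  thickness = volume rate / (speed * 60 * width), i.e.
  thickness = throughput / (60 * speed * width * density) * 1000
  thickness = 34776 / (60 * 6.9 * 2.4 * 2500) * 1000 = 14.0 mm

14.0 mm


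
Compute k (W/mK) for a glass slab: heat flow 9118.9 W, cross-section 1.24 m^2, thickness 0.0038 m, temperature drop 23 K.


Fourier's law rearranged: k = Q * t / (A * dT)
  Numerator = 9118.9 * 0.0038 = 34.65182
  Denominator = 1.24 * 23 = 28.52
  k = 34.65182 / 28.52 = 1.215 W/mK

1.215 W/mK


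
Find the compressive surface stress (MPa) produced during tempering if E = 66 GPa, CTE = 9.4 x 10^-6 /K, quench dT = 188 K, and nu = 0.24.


Tempering stress: sigma = E * alpha * dT / (1 - nu)
  E (MPa) = 66 * 1000 = 66000
  Numerator = 66000 * (9.4 x 10^-6) * 188 = 116.6352
  Denominator = 1 - 0.24 = 0.76
  sigma = 116.6352 / 0.76 = 153.5 MPa

153.5 MPa


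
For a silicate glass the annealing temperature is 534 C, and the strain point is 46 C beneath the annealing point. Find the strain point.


Strain point = annealing point - difference:
  T_strain = 534 - 46 = 488 C

488 C


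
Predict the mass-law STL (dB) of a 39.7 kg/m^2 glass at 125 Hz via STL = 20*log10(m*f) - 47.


Mass law: STL = 20 * log10(m * f) - 47
  m * f = 39.7 * 125 = 4962.5
  log10(4962.5) = 3.6957
  STL = 20 * 3.6957 - 47 = 73.914 - 47 = 26.9 dB

26.9 dB


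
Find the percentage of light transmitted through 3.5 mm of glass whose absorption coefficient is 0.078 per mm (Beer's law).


Beer-Lambert law: T = exp(-alpha * thickness)
  exponent = -0.078 * 3.5 = -0.273
  T = exp(-0.273) = 0.7611
  Percentage = 0.7611 * 100 = 76.11%

76.11%


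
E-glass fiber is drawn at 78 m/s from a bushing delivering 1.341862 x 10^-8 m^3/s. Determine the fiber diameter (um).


Cross-sectional area from continuity:
  A = Q / v = 1.341862 x 10^-8 / 78 = 1.720336 x 10^-10 m^2
Diameter from circular cross-section:
  d = sqrt(4A / pi) * 10^6 (m -> um)
  d = sqrt(4 * 1.720336 x 10^-10 / pi) * 10^6 = 14.8 um

14.8 um


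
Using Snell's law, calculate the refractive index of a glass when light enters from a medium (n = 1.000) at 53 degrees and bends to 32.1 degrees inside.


Apply Snell's law: n1 * sin(theta1) = n2 * sin(theta2)
  n2 = n1 * sin(theta1) / sin(theta2)
  sin(53) = 0.798636
  sin(32.1) = 0.531399
  n2 = 1.000 * 0.798636 / 0.531399 = 1.5029

1.5029


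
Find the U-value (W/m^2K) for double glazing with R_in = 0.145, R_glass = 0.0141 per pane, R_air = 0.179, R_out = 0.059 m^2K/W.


Total thermal resistance (series):
  R_total = R_in + R_glass + R_air + R_glass + R_out
  R_total = 0.145 + 0.0141 + 0.179 + 0.0141 + 0.059 = 0.4112 m^2K/W
U-value = 1 / R_total = 1 / 0.4112 = 2.432 W/m^2K

2.432 W/m^2K


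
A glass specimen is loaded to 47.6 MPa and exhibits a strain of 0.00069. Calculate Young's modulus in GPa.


Young's modulus: E = stress / strain
  E = 47.6 MPa / 0.00069 = 68985.51 MPa
Convert to GPa: 68985.51 / 1000 = 68.99 GPa

68.99 GPa


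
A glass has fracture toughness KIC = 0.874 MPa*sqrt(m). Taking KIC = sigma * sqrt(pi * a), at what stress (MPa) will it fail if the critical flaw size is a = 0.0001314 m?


Rearrange KIC = sigma * sqrt(pi * a):
  sigma = KIC / sqrt(pi * a)
  sqrt(pi * 0.0001314) = 0.020318
  sigma = 0.874 / 0.020318 = 43.02 MPa

43.02 MPa


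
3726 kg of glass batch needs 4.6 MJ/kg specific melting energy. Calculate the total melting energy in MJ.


Total energy = mass * specific energy
  E = 3726 * 4.6 = 17139.6 MJ

17139.6 MJ


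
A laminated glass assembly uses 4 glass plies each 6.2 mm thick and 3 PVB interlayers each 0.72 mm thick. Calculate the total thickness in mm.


Total thickness = glass contribution + PVB contribution
  Glass: 4 * 6.2 = 24.8 mm
  PVB: 3 * 0.72 = 2.16 mm
  Total = 24.8 + 2.16 = 26.96 mm

26.96 mm


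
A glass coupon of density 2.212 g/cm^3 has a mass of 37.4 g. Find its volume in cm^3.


Rearrange rho = m / V:
  V = m / rho
  V = 37.4 / 2.212 = 16.908 cm^3

16.908 cm^3


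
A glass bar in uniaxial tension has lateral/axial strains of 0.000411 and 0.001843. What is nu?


Poisson's ratio: nu = lateral strain / axial strain
  nu = 0.000411 / 0.001843 = 0.223

0.223


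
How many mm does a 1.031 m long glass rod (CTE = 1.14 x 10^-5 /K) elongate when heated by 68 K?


Thermal expansion formula: dL = alpha * L0 * dT
  dL = (1.14 x 10^-5) * 1.031 * 68 = 0.00079923 m
Convert to mm: 0.00079923 * 1000 = 0.7992 mm

0.7992 mm


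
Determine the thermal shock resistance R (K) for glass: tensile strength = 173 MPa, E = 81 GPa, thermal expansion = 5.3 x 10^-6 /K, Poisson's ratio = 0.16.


Thermal shock resistance: R = sigma * (1 - nu) / (E * alpha)
  Numerator = 173 * (1 - 0.16) = 145.32
  Denominator = 81 * 1000 * (5.3 x 10^-6) = 0.4293
  R = 145.32 / 0.4293 = 338.5 K

338.5 K


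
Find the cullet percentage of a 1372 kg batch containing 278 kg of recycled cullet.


Cullet ratio = (cullet mass / total batch mass) * 100
  Ratio = 278 / 1372 * 100 = 20.26%

20.26%


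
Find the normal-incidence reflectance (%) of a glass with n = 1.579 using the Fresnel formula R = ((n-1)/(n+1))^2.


Fresnel reflectance at normal incidence:
  R = ((n - 1)/(n + 1))^2
  (n - 1)/(n + 1) = (1.579 - 1)/(1.579 + 1) = 0.224506
  R = 0.224506^2 = 0.0504029
  R(%) = 0.0504029 * 100 = 5.04%

5.04%


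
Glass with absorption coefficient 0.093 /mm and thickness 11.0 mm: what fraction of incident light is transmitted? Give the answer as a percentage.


Beer-Lambert law: T = exp(-alpha * thickness)
  exponent = -0.093 * 11.0 = -1.023
  T = exp(-1.023) = 0.3595
  Percentage = 0.3595 * 100 = 35.95%

35.95%


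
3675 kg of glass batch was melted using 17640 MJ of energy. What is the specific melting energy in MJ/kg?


Rearrange E = m * s for s:
  s = E / m
  s = 17640 / 3675 = 4.8 MJ/kg

4.8 MJ/kg


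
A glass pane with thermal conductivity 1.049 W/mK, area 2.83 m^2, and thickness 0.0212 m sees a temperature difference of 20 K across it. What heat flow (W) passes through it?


Fourier's law: Q = k * A * dT / t
  Q = 1.049 * 2.83 * 20 / 0.0212
  Q = 59.3734 / 0.0212 = 2800.6 W

2800.6 W


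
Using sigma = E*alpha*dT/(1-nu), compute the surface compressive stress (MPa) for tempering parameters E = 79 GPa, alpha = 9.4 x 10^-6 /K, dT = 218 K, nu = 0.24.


Tempering stress: sigma = E * alpha * dT / (1 - nu)
  E (MPa) = 79 * 1000 = 79000
  Numerator = 79000 * (9.4 x 10^-6) * 218 = 161.8868
  Denominator = 1 - 0.24 = 0.76
  sigma = 161.8868 / 0.76 = 213.0 MPa

213.0 MPa


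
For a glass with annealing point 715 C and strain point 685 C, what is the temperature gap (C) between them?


Gap = T_anneal - T_strain:
  gap = 715 - 685 = 30 C

30 C


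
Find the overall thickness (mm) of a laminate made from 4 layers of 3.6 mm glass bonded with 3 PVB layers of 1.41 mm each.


Total thickness = glass contribution + PVB contribution
  Glass: 4 * 3.6 = 14.4 mm
  PVB: 3 * 1.41 = 4.23 mm
  Total = 14.4 + 4.23 = 18.63 mm

18.63 mm


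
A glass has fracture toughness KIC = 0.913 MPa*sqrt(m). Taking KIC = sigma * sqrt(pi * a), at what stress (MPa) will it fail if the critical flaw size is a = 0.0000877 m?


Rearrange KIC = sigma * sqrt(pi * a):
  sigma = KIC / sqrt(pi * a)
  sqrt(pi * 0.0000877) = 0.016599
  sigma = 0.913 / 0.016599 = 55.0 MPa

55.0 MPa


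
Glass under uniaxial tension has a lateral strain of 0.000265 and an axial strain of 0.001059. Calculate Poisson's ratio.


Poisson's ratio: nu = lateral strain / axial strain
  nu = 0.000265 / 0.001059 = 0.2502

0.2502


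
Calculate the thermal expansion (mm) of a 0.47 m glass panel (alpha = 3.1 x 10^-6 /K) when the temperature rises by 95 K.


Thermal expansion formula: dL = alpha * L0 * dT
  dL = (3.1 x 10^-6) * 0.47 * 95 = 0.00013841 m
Convert to mm: 0.00013841 * 1000 = 0.1384 mm

0.1384 mm


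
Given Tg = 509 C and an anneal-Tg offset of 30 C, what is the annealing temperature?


The annealing temperature is Tg plus the offset:
  T_anneal = 509 + 30 = 539 C

539 C


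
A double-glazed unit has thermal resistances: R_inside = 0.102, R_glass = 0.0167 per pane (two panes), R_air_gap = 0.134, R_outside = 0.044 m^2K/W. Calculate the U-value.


Total thermal resistance (series):
  R_total = R_in + R_glass + R_air + R_glass + R_out
  R_total = 0.102 + 0.0167 + 0.134 + 0.0167 + 0.044 = 0.3134 m^2K/W
U-value = 1 / R_total = 1 / 0.3134 = 3.191 W/m^2K

3.191 W/m^2K


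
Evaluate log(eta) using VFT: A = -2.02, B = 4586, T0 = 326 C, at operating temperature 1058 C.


VFT equation: log(eta) = A + B / (T - T0)
  T - T0 = 1058 - 326 = 732
  B / (T - T0) = 4586 / 732 = 6.265
  log(eta) = -2.02 + 6.265 = 4.245

4.245


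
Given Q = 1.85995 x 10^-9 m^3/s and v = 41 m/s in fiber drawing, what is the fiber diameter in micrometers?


Cross-sectional area from continuity:
  A = Q / v = 1.85995 x 10^-9 / 41 = 4.536463 x 10^-11 m^2
Diameter from circular cross-section:
  d = sqrt(4A / pi) * 10^6 (m -> um)
  d = sqrt(4 * 4.536463 x 10^-11 / pi) * 10^6 = 7.6 um

7.6 um


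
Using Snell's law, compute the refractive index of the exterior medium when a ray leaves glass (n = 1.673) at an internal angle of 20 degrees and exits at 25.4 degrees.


Apply Snell's law: n1 * sin(theta1) = n2 * sin(theta2)
  n2 = n1 * sin(theta1) / sin(theta2)
  sin(20) = 0.34202
  sin(25.4) = 0.428935
  n2 = 1.673 * 0.34202 / 0.428935 = 1.334

1.334


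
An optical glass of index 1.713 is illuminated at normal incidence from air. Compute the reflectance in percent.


Fresnel reflectance at normal incidence:
  R = ((n - 1)/(n + 1))^2
  (n - 1)/(n + 1) = (1.713 - 1)/(1.713 + 1) = 0.262809
  R = 0.262809^2 = 0.0690686
  R(%) = 0.0690686 * 100 = 6.907%

6.907%


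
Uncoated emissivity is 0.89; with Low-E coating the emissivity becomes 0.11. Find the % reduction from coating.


Percentage reduction = (1 - coated/uncoated) * 100
  Ratio = 0.11 / 0.89 = 0.1236
  Reduction = (1 - 0.1236) * 100 = 87.6%

87.6%


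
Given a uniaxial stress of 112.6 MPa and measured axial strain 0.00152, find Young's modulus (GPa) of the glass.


Young's modulus: E = stress / strain
  E = 112.6 MPa / 0.00152 = 74078.95 MPa
Convert to GPa: 74078.95 / 1000 = 74.08 GPa

74.08 GPa


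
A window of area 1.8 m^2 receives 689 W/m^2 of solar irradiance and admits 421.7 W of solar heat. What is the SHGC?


Rearrange Q = Area * SHGC * Irradiance:
  SHGC = Q / (Area * Irradiance)
  SHGC = 421.7 / (1.8 * 689) = 0.34

0.34


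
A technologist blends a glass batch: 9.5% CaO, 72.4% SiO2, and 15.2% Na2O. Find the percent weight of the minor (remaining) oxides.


Sum the three major oxides:
  SiO2 + Na2O + CaO = 72.4 + 15.2 + 9.5 = 97.1%
Subtract from 100%:
  Others = 100 - 97.1 = 2.9%

2.9%


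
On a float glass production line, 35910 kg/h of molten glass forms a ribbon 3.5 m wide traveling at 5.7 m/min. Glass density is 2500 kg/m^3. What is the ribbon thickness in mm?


Ribbon cross-section from mass balance:
  Volume rate = throughput / density = 35910 / 2500 = 14.364 m^3/h
  thickness = volume rate / (speed * 60 * width), i.e.
  thickness = throughput / (60 * speed * width * density) * 1000
  thickness = 35910 / (60 * 5.7 * 3.5 * 2500) * 1000 = 12.0 mm

12.0 mm


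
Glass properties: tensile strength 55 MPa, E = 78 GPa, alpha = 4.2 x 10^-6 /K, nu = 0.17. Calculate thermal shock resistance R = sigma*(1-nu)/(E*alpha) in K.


Thermal shock resistance: R = sigma * (1 - nu) / (E * alpha)
  Numerator = 55 * (1 - 0.17) = 45.65
  Denominator = 78 * 1000 * (4.2 x 10^-6) = 0.3276
  R = 45.65 / 0.3276 = 139.3 K

139.3 K


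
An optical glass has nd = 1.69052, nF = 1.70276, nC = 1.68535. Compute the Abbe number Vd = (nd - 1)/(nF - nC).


Abbe number formula: Vd = (nd - 1) / (nF - nC)
  nd - 1 = 1.69052 - 1 = 0.69052
  nF - nC = 1.70276 - 1.68535 = 0.01741
  Vd = 0.69052 / 0.01741 = 39.66

39.66


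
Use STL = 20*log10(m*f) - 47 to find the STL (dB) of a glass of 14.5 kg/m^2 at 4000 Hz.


Mass law: STL = 20 * log10(m * f) - 47
  m * f = 14.5 * 4000 = 58000
  log10(58000) = 4.76343
  STL = 20 * 4.76343 - 47 = 95.2686 - 47 = 48.3 dB

48.3 dB


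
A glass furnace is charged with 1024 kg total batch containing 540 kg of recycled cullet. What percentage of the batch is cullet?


Cullet ratio = (cullet mass / total batch mass) * 100
  Ratio = 540 / 1024 * 100 = 52.73%

52.73%


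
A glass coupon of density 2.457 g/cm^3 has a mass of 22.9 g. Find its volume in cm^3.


Rearrange rho = m / V:
  V = m / rho
  V = 22.9 / 2.457 = 9.32 cm^3

9.32 cm^3


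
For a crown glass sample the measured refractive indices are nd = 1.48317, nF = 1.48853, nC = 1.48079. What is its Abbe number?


Abbe number formula: Vd = (nd - 1) / (nF - nC)
  nd - 1 = 1.48317 - 1 = 0.48317
  nF - nC = 1.48853 - 1.48079 = 0.00774
  Vd = 0.48317 / 0.00774 = 62.43

62.43


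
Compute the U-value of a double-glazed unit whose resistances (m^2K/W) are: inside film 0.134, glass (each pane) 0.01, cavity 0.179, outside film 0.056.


Total thermal resistance (series):
  R_total = R_in + R_glass + R_air + R_glass + R_out
  R_total = 0.134 + 0.01 + 0.179 + 0.01 + 0.056 = 0.389 m^2K/W
U-value = 1 / R_total = 1 / 0.389 = 2.571 W/m^2K

2.571 W/m^2K


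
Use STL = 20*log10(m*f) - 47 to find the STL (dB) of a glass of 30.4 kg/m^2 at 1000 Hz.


Mass law: STL = 20 * log10(m * f) - 47
  m * f = 30.4 * 1000 = 30400
  log10(30400) = 4.48287
  STL = 20 * 4.48287 - 47 = 89.6574 - 47 = 42.7 dB

42.7 dB


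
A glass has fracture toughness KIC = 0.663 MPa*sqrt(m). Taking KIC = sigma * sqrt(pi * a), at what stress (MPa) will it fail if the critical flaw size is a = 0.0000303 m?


Rearrange KIC = sigma * sqrt(pi * a):
  sigma = KIC / sqrt(pi * a)
  sqrt(pi * 0.0000303) = 0.009757
  sigma = 0.663 / 0.009757 = 67.95 MPa

67.95 MPa


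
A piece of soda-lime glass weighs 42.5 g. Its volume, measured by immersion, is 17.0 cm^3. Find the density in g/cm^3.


Use the definition of density:
  rho = mass / volume
  rho = 42.5 / 17.0 = 2.5 g/cm^3

2.5 g/cm^3


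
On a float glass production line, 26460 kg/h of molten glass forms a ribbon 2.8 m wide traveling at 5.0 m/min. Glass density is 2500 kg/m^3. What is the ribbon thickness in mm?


Ribbon cross-section from mass balance:
  Volume rate = throughput / density = 26460 / 2500 = 10.584 m^3/h
  thickness = volume rate / (speed * 60 * width), i.e.
  thickness = throughput / (60 * speed * width * density) * 1000
  thickness = 26460 / (60 * 5.0 * 2.8 * 2500) * 1000 = 12.6 mm

12.6 mm


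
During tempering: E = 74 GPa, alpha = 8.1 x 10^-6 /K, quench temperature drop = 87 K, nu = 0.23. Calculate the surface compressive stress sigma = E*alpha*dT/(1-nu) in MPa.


Tempering stress: sigma = E * alpha * dT / (1 - nu)
  E (MPa) = 74 * 1000 = 74000
  Numerator = 74000 * (8.1 x 10^-6) * 87 = 52.1478
  Denominator = 1 - 0.23 = 0.77
  sigma = 52.1478 / 0.77 = 67.7 MPa

67.7 MPa


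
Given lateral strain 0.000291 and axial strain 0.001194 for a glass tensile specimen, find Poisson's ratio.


Poisson's ratio: nu = lateral strain / axial strain
  nu = 0.000291 / 0.001194 = 0.2437

0.2437


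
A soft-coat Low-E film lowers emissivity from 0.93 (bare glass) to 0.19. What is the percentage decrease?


Percentage reduction = (1 - coated/uncoated) * 100
  Ratio = 0.19 / 0.93 = 0.2043
  Reduction = (1 - 0.2043) * 100 = 79.6%

79.6%


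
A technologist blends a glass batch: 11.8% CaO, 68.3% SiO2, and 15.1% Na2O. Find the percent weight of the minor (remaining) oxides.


Sum the three major oxides:
  SiO2 + Na2O + CaO = 68.3 + 15.1 + 11.8 = 95.2%
Subtract from 100%:
  Others = 100 - 95.2 = 4.8%

4.8%


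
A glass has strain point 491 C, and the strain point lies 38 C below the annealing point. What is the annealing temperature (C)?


T_anneal = T_strain + gap:
  T_anneal = 491 + 38 = 529 C

529 C


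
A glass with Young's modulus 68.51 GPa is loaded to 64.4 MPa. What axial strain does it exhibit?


Rearrange E = sigma / epsilon:
  epsilon = sigma / E
  E (MPa) = 68.51 * 1000 = 68510
  epsilon = 64.4 / 68510 = 0.00094

0.00094


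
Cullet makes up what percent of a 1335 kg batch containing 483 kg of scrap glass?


Cullet ratio = (cullet mass / total batch mass) * 100
  Ratio = 483 / 1335 * 100 = 36.18%

36.18%


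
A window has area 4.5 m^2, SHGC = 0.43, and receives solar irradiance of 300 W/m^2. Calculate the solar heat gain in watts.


Solar heat gain: Q = Area * SHGC * Irradiance
  Q = 4.5 * 0.43 * 300 = 580.5 W

580.5 W


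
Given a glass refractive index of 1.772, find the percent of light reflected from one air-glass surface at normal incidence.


Fresnel reflectance at normal incidence:
  R = ((n - 1)/(n + 1))^2
  (n - 1)/(n + 1) = (1.772 - 1)/(1.772 + 1) = 0.278499
  R = 0.278499^2 = 0.0775617
  R(%) = 0.0775617 * 100 = 7.756%

7.756%


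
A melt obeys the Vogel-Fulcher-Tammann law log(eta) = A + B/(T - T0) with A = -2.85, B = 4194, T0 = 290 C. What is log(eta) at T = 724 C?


VFT equation: log(eta) = A + B / (T - T0)
  T - T0 = 724 - 290 = 434
  B / (T - T0) = 4194 / 434 = 9.664
  log(eta) = -2.85 + 9.664 = 6.814

6.814


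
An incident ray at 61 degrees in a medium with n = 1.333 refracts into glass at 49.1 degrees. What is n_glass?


Apply Snell's law: n1 * sin(theta1) = n2 * sin(theta2)
  n2 = n1 * sin(theta1) / sin(theta2)
  sin(61) = 0.87462
  sin(49.1) = 0.755853
  n2 = 1.333 * 0.87462 / 0.755853 = 1.5425

1.5425


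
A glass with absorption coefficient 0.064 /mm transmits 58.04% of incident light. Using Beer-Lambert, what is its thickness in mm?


Rearrange T = exp(-alpha * thickness):
  thickness = -ln(T) / alpha
  T = 58.04/100 = 0.5804
  ln(T) = -0.54404
  -ln(T) = 0.54404
  thickness = 0.54404 / 0.064 = 8.5 mm

8.5 mm


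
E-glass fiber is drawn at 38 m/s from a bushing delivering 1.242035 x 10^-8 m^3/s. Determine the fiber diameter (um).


Cross-sectional area from continuity:
  A = Q / v = 1.242035 x 10^-8 / 38 = 3.268513 x 10^-10 m^2
Diameter from circular cross-section:
  d = sqrt(4A / pi) * 10^6 (m -> um)
  d = sqrt(4 * 3.268513 x 10^-10 / pi) * 10^6 = 20.4 um

20.4 um


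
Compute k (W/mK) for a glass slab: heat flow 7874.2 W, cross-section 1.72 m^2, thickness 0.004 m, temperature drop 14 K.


Fourier's law rearranged: k = Q * t / (A * dT)
  Numerator = 7874.2 * 0.004 = 31.4968
  Denominator = 1.72 * 14 = 24.08
  k = 31.4968 / 24.08 = 1.308 W/mK

1.308 W/mK


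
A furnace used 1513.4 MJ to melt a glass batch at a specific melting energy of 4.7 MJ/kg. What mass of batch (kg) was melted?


Rearrange E = m * s for m:
  m = E / s
  m = 1513.4 / 4.7 = 322.0 kg

322.0 kg


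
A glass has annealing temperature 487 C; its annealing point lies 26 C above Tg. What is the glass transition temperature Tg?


Rearrange T_anneal = Tg + offset for Tg:
  Tg = T_anneal - offset = 487 - 26 = 461 C

461 C


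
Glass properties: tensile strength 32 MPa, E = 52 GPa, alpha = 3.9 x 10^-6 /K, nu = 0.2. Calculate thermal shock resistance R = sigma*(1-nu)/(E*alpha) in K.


Thermal shock resistance: R = sigma * (1 - nu) / (E * alpha)
  Numerator = 32 * (1 - 0.2) = 25.6
  Denominator = 52 * 1000 * (3.9 x 10^-6) = 0.2028
  R = 25.6 / 0.2028 = 126.2 K

126.2 K


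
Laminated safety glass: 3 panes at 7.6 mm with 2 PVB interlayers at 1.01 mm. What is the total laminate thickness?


Total thickness = glass contribution + PVB contribution
  Glass: 3 * 7.6 = 22.8 mm
  PVB: 2 * 1.01 = 2.02 mm
  Total = 22.8 + 2.02 = 24.82 mm

24.82 mm


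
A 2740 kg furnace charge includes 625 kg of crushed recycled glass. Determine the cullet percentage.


Cullet ratio = (cullet mass / total batch mass) * 100
  Ratio = 625 / 2740 * 100 = 22.81%

22.81%


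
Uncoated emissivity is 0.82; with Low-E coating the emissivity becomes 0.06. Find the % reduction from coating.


Percentage reduction = (1 - coated/uncoated) * 100
  Ratio = 0.06 / 0.82 = 0.0732
  Reduction = (1 - 0.0732) * 100 = 92.7%

92.7%


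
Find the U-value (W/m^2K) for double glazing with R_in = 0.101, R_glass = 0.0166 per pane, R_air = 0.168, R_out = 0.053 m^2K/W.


Total thermal resistance (series):
  R_total = R_in + R_glass + R_air + R_glass + R_out
  R_total = 0.101 + 0.0166 + 0.168 + 0.0166 + 0.053 = 0.3552 m^2K/W
U-value = 1 / R_total = 1 / 0.3552 = 2.815 W/m^2K

2.815 W/m^2K


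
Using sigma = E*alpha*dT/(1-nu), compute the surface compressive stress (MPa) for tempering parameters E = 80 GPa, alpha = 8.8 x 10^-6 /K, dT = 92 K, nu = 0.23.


Tempering stress: sigma = E * alpha * dT / (1 - nu)
  E (MPa) = 80 * 1000 = 80000
  Numerator = 80000 * (8.8 x 10^-6) * 92 = 64.768
  Denominator = 1 - 0.23 = 0.77
  sigma = 64.768 / 0.77 = 84.1 MPa

84.1 MPa


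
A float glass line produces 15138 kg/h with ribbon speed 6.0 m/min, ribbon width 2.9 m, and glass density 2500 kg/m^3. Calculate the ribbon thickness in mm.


Ribbon cross-section from mass balance:
  Volume rate = throughput / density = 15138 / 2500 = 6.0552 m^3/h
  thickness = volume rate / (speed * 60 * width), i.e.
  thickness = throughput / (60 * speed * width * density) * 1000
  thickness = 15138 / (60 * 6.0 * 2.9 * 2500) * 1000 = 5.8 mm

5.8 mm


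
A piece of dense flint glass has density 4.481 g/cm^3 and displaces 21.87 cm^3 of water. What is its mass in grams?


Rearrange rho = m / V:
  m = rho * V
  m = 4.481 * 21.87 = 97.999 g

97.999 g


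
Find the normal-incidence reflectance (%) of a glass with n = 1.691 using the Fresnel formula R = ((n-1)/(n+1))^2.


Fresnel reflectance at normal incidence:
  R = ((n - 1)/(n + 1))^2
  (n - 1)/(n + 1) = (1.691 - 1)/(1.691 + 1) = 0.256782
  R = 0.256782^2 = 0.065937
  R(%) = 0.065937 * 100 = 6.594%

6.594%


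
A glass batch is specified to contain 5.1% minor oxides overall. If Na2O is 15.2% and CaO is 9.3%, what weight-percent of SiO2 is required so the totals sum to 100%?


Known pieces sum to 100%:
  SiO2 = 100 - (others + Na2O + CaO)
  SiO2 = 100 - (5.1 + 15.2 + 9.3) = 70.4%

70.4%


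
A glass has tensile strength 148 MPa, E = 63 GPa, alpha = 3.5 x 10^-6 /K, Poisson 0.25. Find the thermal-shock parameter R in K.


Thermal shock resistance: R = sigma * (1 - nu) / (E * alpha)
  Numerator = 148 * (1 - 0.25) = 111.0
  Denominator = 63 * 1000 * (3.5 x 10^-6) = 0.2205
  R = 111.0 / 0.2205 = 503.4 K

503.4 K


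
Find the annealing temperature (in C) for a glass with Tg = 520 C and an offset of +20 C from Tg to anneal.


The annealing temperature is Tg plus the offset:
  T_anneal = 520 + 20 = 540 C

540 C


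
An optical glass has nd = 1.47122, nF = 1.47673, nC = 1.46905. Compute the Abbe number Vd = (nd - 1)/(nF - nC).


Abbe number formula: Vd = (nd - 1) / (nF - nC)
  nd - 1 = 1.47122 - 1 = 0.47122
  nF - nC = 1.47673 - 1.46905 = 0.00768
  Vd = 0.47122 / 0.00768 = 61.36

61.36


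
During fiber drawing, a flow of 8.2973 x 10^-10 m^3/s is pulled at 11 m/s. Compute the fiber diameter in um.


Cross-sectional area from continuity:
  A = Q / v = 8.2973 x 10^-10 / 11 = 7.543 x 10^-11 m^2
Diameter from circular cross-section:
  d = sqrt(4A / pi) * 10^6 (m -> um)
  d = sqrt(4 * 7.543 x 10^-11 / pi) * 10^6 = 9.8 um

9.8 um


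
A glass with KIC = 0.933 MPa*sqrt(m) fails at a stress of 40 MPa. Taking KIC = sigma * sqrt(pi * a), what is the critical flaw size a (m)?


Rearrange KIC = sigma * sqrt(pi * a):
  sqrt(pi * a) = KIC / sigma
  sqrt(pi * a) = 0.933 / 40 = 0.023325
  a = (KIC / sigma)^2 / pi
  a = 0.023325^2 / pi = 0.0001732 m

0.0001732 m


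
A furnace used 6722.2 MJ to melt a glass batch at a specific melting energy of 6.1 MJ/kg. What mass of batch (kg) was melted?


Rearrange E = m * s for m:
  m = E / s
  m = 6722.2 / 6.1 = 1102.0 kg

1102.0 kg


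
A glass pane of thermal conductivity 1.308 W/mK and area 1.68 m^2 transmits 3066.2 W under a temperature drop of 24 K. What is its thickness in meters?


Fourier's law: t = k * A * dT / Q
  t = 1.308 * 1.68 * 24 / 3066.2
  t = 52.73856 / 3066.2 = 0.0172 m

0.0172 m


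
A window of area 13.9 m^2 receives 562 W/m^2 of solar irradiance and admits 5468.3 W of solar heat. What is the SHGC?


Rearrange Q = Area * SHGC * Irradiance:
  SHGC = Q / (Area * Irradiance)
  SHGC = 5468.3 / (13.9 * 562) = 0.7

0.7


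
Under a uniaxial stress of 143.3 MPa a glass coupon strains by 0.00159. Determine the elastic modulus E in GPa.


Young's modulus: E = stress / strain
  E = 143.3 MPa / 0.00159 = 90125.79 MPa
Convert to GPa: 90125.79 / 1000 = 90.13 GPa

90.13 GPa


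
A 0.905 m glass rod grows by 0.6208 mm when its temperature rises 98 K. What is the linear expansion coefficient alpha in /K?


Rearrange dL = alpha * L0 * dT for alpha:
  alpha = dL / (L0 * dT)
  alpha = (0.6208 / 1000) / (0.905 * 98) = 0.000007 /K = 7 x 10^-6 /K

7 x 10^-6 /K


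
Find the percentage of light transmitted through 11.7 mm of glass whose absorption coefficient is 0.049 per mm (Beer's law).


Beer-Lambert law: T = exp(-alpha * thickness)
  exponent = -0.049 * 11.7 = -0.5733
  T = exp(-0.5733) = 0.5637
  Percentage = 0.5637 * 100 = 56.37%

56.37%


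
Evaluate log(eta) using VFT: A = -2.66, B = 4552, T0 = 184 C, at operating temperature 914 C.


VFT equation: log(eta) = A + B / (T - T0)
  T - T0 = 914 - 184 = 730
  B / (T - T0) = 4552 / 730 = 6.236
  log(eta) = -2.66 + 6.236 = 3.576

3.576


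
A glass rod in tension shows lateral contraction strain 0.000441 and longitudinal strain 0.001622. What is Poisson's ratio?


Poisson's ratio: nu = lateral strain / axial strain
  nu = 0.000441 / 0.001622 = 0.2719

0.2719


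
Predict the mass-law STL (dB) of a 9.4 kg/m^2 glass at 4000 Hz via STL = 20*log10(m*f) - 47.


Mass law: STL = 20 * log10(m * f) - 47
  m * f = 9.4 * 4000 = 37600
  log10(37600) = 4.57519
  STL = 20 * 4.57519 - 47 = 91.5038 - 47 = 44.5 dB

44.5 dB


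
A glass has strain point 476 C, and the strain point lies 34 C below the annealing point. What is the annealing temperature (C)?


T_anneal = T_strain + gap:
  T_anneal = 476 + 34 = 510 C

510 C


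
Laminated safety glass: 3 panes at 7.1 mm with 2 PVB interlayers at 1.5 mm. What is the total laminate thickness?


Total thickness = glass contribution + PVB contribution
  Glass: 3 * 7.1 = 21.3 mm
  PVB: 2 * 1.5 = 3.0 mm
  Total = 21.3 + 3.0 = 24.3 mm

24.3 mm


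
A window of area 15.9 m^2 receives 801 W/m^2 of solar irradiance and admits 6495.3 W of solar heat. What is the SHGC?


Rearrange Q = Area * SHGC * Irradiance:
  SHGC = Q / (Area * Irradiance)
  SHGC = 6495.3 / (15.9 * 801) = 0.51

0.51


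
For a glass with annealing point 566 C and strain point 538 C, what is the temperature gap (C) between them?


Gap = T_anneal - T_strain:
  gap = 566 - 538 = 28 C

28 C


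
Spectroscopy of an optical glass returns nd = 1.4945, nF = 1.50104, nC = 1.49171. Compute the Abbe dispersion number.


Abbe number formula: Vd = (nd - 1) / (nF - nC)
  nd - 1 = 1.4945 - 1 = 0.4945
  nF - nC = 1.50104 - 1.49171 = 0.00933
  Vd = 0.4945 / 0.00933 = 53.0

53.0


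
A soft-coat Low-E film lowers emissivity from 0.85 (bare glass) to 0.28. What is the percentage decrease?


Percentage reduction = (1 - coated/uncoated) * 100
  Ratio = 0.28 / 0.85 = 0.3294
  Reduction = (1 - 0.3294) * 100 = 67.1%

67.1%


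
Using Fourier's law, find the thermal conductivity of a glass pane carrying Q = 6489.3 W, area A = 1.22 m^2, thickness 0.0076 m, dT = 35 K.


Fourier's law rearranged: k = Q * t / (A * dT)
  Numerator = 6489.3 * 0.0076 = 49.31868
  Denominator = 1.22 * 35 = 42.7
  k = 49.31868 / 42.7 = 1.155 W/mK

1.155 W/mK


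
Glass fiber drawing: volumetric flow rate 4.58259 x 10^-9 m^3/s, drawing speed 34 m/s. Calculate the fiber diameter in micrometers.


Cross-sectional area from continuity:
  A = Q / v = 4.58259 x 10^-9 / 34 = 1.347821 x 10^-10 m^2
Diameter from circular cross-section:
  d = sqrt(4A / pi) * 10^6 (m -> um)
  d = sqrt(4 * 1.347821 x 10^-10 / pi) * 10^6 = 13.1 um

13.1 um


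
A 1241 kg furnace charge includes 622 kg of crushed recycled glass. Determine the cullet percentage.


Cullet ratio = (cullet mass / total batch mass) * 100
  Ratio = 622 / 1241 * 100 = 50.12%

50.12%


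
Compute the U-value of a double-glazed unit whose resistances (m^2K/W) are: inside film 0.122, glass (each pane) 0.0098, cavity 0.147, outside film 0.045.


Total thermal resistance (series):
  R_total = R_in + R_glass + R_air + R_glass + R_out
  R_total = 0.122 + 0.0098 + 0.147 + 0.0098 + 0.045 = 0.3336 m^2K/W
U-value = 1 / R_total = 1 / 0.3336 = 2.998 W/m^2K

2.998 W/m^2K


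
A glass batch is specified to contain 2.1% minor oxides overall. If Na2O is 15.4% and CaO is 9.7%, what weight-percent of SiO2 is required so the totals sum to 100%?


Known pieces sum to 100%:
  SiO2 = 100 - (others + Na2O + CaO)
  SiO2 = 100 - (2.1 + 15.4 + 9.7) = 72.8%

72.8%


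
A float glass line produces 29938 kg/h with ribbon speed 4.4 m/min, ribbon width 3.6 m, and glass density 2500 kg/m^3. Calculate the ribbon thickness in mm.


Ribbon cross-section from mass balance:
  Volume rate = throughput / density = 29938 / 2500 = 11.9752 m^3/h
  thickness = volume rate / (speed * 60 * width), i.e.
  thickness = throughput / (60 * speed * width * density) * 1000
  thickness = 29938 / (60 * 4.4 * 3.6 * 2500) * 1000 = 12.6 mm

12.6 mm


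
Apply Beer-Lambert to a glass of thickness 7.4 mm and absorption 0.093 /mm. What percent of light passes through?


Beer-Lambert law: T = exp(-alpha * thickness)
  exponent = -0.093 * 7.4 = -0.6882
  T = exp(-0.6882) = 0.5025
  Percentage = 0.5025 * 100 = 50.25%

50.25%


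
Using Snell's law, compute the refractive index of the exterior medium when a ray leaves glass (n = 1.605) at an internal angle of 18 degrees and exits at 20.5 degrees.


Apply Snell's law: n1 * sin(theta1) = n2 * sin(theta2)
  n2 = n1 * sin(theta1) / sin(theta2)
  sin(18) = 0.309017
  sin(20.5) = 0.350207
  n2 = 1.605 * 0.309017 / 0.350207 = 1.4162

1.4162
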